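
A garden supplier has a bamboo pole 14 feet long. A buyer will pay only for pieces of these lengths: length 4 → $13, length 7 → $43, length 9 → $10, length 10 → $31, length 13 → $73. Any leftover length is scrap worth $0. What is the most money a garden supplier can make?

86

Consider every possible first cut. r[k] is the best of p[i]+r[k−i] over all sellable i≤k.
r[1] = 0
r[2] = 0
r[3] = 0
r[4] = 13
r[5] = 13
r[6] = 13
r[7] = 43
r[8] = 43
r[9] = 43
r[10] = 43
r[11] = 56  (first piece 4, then r[7]=43)
r[12] = 56
r[13] = 73
r[14] = 86  (first piece 7, then r[7]=43)
One optimal cutting: 7 + 7 → $86.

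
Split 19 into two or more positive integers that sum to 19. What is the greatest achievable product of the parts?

Define f[k] = max over 1≤i<k of i · max(k−i, f[k−i]); the inner max lets the remainder stay uncut if that's better.
f[2] = 1×max(1,0) = 1×1 = 1
f[3] = max(1×2, 2×1) = 2
f[4] = max(1×3, 2×2, 3×1) = 4
f[5] = max(1×4, 2×3, 3×2, 4×1) = 6
f[6] = max(1×6, 2×4, 3×3, 4×2, 5×1) = 9
f[7] = max(1×9, 2×6, 3×4, 4×3, 5×2, 6×1) = 12
f[8] = max(1×12, 2×9, 3×6, …, 6×2, 7×1) = 18
f[9] = max(1×18, 2×12, 3×9, …, 7×2, 8×1) = 27
f[10] = max(1×27, 2×18, 3×12, …, 8×2, 9×1) = 36
f[11] = max(1×36, 2×27, 3×18, …, 9×2, 10×1) = 54
f[12] = max(1×54, 2×36, 3×27, …, 10×2, 11×1) = 81
f[13] = max(1×81, 2×54, 3×36, …, 11×2, 12×1) = 108
f[14] = max(1×108, 2×81, 3×54, …, 12×2, 13×1) = 162
f[15] = max(1×162, 2×108, 3×81, …, 13×2, 14×1) = 243
f[16] = max(1×243, 2×162, 3×108, …, 14×2, 15×1) = 324
f[17] = max(1×324, 2×243, 3×162, …, 15×2, 16×1) = 486
f[18] = max(1×486, 2×324, 3×243, …, 16×2, 17×1) = 729
f[19] = max(1×729, 2×486, 3×324, …, 17×2, 18×1) = 972
One optimal split: 3 + 3 + 3 + 3 + 3 + 2 + 2; product 3×3×3×3×3×2×2 = 972.

972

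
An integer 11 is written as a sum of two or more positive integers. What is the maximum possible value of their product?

Define m[k] = max over 1≤i<k of i · max(k−i, m[k−i]); the inner max lets the remainder stay uncut if that's better.
m[2] = 1×max(1,0) = 1×1 = 1
m[3] = max(1×2, 2×1) = 2
m[4] = max(1×3, 2×2, 3×1) = 4
m[5] = max(1×4, 2×3, 3×2, 4×1) = 6
m[6] = max(1×6, 2×4, 3×3, 4×2, 5×1) = 9
m[7] = max(1×9, 2×6, 3×4, 4×3, 5×2, 6×1) = 12
m[8] = max(1×12, 2×9, 3×6, …, 6×2, 7×1) = 18
m[9] = max(1×18, 2×12, 3×9, …, 7×2, 8×1) = 27
m[10] = max(1×27, 2×18, 3×12, …, 8×2, 9×1) = 36
m[11] = max(1×36, 2×27, 3×18, …, 9×2, 10×1) = 54
One optimal split: 3 + 3 + 3 + 2; product 3×3×3×2 = 54.

54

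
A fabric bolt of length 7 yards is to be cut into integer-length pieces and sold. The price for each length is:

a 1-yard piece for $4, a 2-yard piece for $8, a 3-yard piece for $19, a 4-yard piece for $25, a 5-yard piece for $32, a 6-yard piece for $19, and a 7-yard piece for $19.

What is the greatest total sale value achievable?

Consider every possible first cut. r[k] is the best of p[i]+r[k−i] over all sellable i≤k.
r[1] = 4
r[2] = max(4+4, 8+0) = 8
r[3] = max(4+8, 8+4, 19+0) = 19
r[4] = max(4+19, 8+8, 19+4, 25+0) = 25
r[5] = max(4+25, 8+19, 19+8, 25+4, 32+0) = 32
r[6] = max(4+32, 8+25, 19+19, 25+8, 32+4, 19+0) = 38
r[7] = max(4+38, 8+32, 19+25, …, 19+4, 19+0) = 44
One optimal cutting: 4 + 3 → $25 + $19 = $44.

44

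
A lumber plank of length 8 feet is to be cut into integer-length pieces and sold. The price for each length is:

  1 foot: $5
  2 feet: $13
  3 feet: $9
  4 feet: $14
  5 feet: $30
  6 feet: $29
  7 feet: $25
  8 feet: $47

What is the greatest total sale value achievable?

Consider every possible first cut. v[k] is the best of p[i]+v[k−i] over all sellable i≤k.
v[1] = 5
v[2] = 13
v[3] = 18  (first piece 1, then v[2]=13)
v[4] = 26  (first piece 2, then v[2]=13)
v[5] = 31  (first piece 1, then v[4]=26)
v[6] = 39  (first piece 2, then v[4]=26)
v[7] = 44  (first piece 1, then v[6]=39)
v[8] = 52  (first piece 2, then v[6]=39)
One optimal cutting: 2 + 2 + 2 + 2 → $13 + $13 + $13 + $13 = $52.

52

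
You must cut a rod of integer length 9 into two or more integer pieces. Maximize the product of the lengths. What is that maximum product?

Define m[k] = max over 1≤i<k of i · max(k−i, m[k−i]); the inner max lets the remainder stay uncut if that's better.
Small cases: m[2]=1, m[3]=2, m[4]=4.
m[5] = max(1·4, 2·3, 3·2, 4·1) = 6
m[6] = max(1·6, 2·4, 3·3, 4·2, 5·1) = 9
m[7] = max(1·9, 2·6, 3·4, 4·3, 5·2, 6·1) = 12
m[8] = max(1·12, 2·9, 3·6, …, 6·2, 7·1) = 18
m[9] = max(1·18, 2·12, 3·9, …, 7·2, 8·1) = 27
One optimal split: 3 + 3 + 3; product 3·3·3 = 27.

27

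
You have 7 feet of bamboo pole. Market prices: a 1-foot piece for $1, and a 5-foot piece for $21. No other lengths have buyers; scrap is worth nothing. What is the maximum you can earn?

23

Build best[k] bottom-up: best[k] = max over allowed piece i of (p[i] + best[k−i]).
best[1] = 1
best[2] = 2  (first piece 1, then best[1]=1)
best[3] = 3  (first piece 1, then best[2]=2)
best[4] = 4  (first piece 1, then best[3]=3)
best[5] = max(1+4, 21+0) = 21
best[6] = max(1+21, 21+1) = 22
best[7] = max(1+22, 21+2) = 23
One optimal cutting: 5 + 1 + 1 → $23.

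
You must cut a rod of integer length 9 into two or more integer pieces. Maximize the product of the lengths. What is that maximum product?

27

Define prod[k] = max over 1≤i<k of i · max(k−i, prod[k−i]); the inner max lets the remainder stay uncut if that's better.
prod[2] = 1×max(1,0) = 1×1 = 1
prod[3] = max(1×2, 2×1) = 2
prod[4] = max(1×3, 2×2, 3×1) = 4
prod[5] = max(1×4, 2×3, 3×2, 4×1) = 6
prod[6] = max(1×6, 2×4, 3×3, 4×2, 5×1) = 9
prod[7] = max(1×9, 2×6, 3×4, 4×3, 5×2, 6×1) = 12
prod[8] = max(1×12, 2×9, 3×6, …, 6×2, 7×1) = 18
prod[9] = max(1×18, 2×12, 3×9, …, 7×2, 8×1) = 27
One optimal split: 3 + 3 + 3; product 3×3×3 = 27.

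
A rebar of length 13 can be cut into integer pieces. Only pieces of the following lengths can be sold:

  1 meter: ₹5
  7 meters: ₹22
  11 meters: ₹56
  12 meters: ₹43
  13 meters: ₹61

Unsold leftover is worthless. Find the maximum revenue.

Consider every possible first cut. r[k] is the best of p[i]+r[k−i] over all sellable i≤k.
r[1] = 5
r[2] = 10  (first piece 1, then r[1]=5)
r[3] = 15  (first piece 1, then r[2]=10)
r[4] = 20  (first piece 1, then r[3]=15)
r[5] = 25  (first piece 1, then r[4]=20)
r[6] = 30  (first piece 1, then r[5]=25)
r[7] = 35  (first piece 1, then r[6]=30)
r[8] = 40  (first piece 1, then r[7]=35)
r[9] = 45  (first piece 1, then r[8]=40)
r[10] = 50  (first piece 1, then r[9]=45)
r[11] = 56
r[12] = 61  (first piece 1, then r[11]=56)
r[13] = 66  (first piece 1, then r[12]=61)
One optimal cutting: 11 + 1 + 1 → ₹66.

66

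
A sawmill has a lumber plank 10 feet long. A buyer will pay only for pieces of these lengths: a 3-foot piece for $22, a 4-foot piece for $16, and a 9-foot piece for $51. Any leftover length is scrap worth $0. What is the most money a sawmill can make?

Let r[k] be the best obtainable value from length k. For each k, try every first piece i and keep the best of price[i] + r[k−i].
r[1] = 0
r[2] = 0
r[3] = 22
r[4] = max(22+0, 16+0) = 22
r[5] = max(22+0, 16+0) = 22
r[6] = max(22+22, 16+0) = 44
r[7] = max(22+22, 16+22) = 44
r[8] = max(22+22, 16+22) = 44
r[9] = max(22+44, 16+22, 51+0) = 66
r[10] = max(22+44, 16+44, 51+0) = 66
One optimal cutting: pieces 3 + 3 + 3 with 1 foot of scrap → $66.

66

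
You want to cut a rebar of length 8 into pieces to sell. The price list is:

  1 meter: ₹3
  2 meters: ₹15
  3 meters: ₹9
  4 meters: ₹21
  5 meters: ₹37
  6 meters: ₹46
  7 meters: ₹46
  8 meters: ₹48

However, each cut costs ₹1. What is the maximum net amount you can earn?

Build net[k] bottom-up: net[k] = max over allowed piece i of (p[i] + net[k−i]) − 1 per cut.
net[1] = 3
net[2] = max(3+3-1, 15+0) = 15
net[3] = max(3+15-1, 15+3-1, 9+0) = 17
net[4] = max(3+17-1, 15+15-1, 9+3-1, 21+0) = 29
net[5] = max(3+29-1, 15+17-1, 9+15-1, 21+3-1, 37+0) = 37
net[6] = max(3+37-1, 15+29-1, 9+17-1, 21+15-1, 37+3-1, 46+0) = 46
net[7] = max(3+46-1, 15+37-1, 9+29-1, …, 46+3-1, 46+0) = 51
net[8] = max(3+51-1, 15+46-1, 9+37-1, …, 46+3-1, 48+0) = 60
One optimal plan: pieces 6 + 2 (1 cut) → ₹61 − ₹1 = ₹60.

60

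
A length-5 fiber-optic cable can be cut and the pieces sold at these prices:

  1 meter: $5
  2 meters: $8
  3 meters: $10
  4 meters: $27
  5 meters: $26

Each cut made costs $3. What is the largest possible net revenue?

29

Consider every possible first cut. r[k] is the best of p[i]+r[k−i] over all sellable i≤k, charging 3 whenever i<k.
r[1] = 5
r[2] = max(5+5-3, 8+0) = 8
r[3] = max(5+8-3, 8+5-3, 10+0) = 10
r[4] = max(5+10-3, 8+8-3, 10+5-3, 27+0) = 27
r[5] = max(5+27-3, 8+10-3, 10+8-3, 27+5-3, 26+0) = 29
One optimal plan: pieces 4 + 1 (1 cut) → $32 − $3 = $29.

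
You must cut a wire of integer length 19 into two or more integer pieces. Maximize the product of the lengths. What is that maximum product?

Define P[k] = max over 1≤i<k of i · max(k−i, P[k−i]); the inner max lets the remainder stay uncut if that's better.
P[2] = 1*max(1,0) = 1*1 = 1
P[3] = max(1*2, 2*1) = 2
P[4] = max(1*3, 2*2, 3*1) = 4
P[5] = max(1*4, 2*3, 3*2, 4*1) = 6
P[6] = max(1*6, 2*4, 3*3, 4*2, 5*1) = 9
P[7] = max(1*9, 2*6, 3*4, 4*3, 5*2, 6*1) = 12
P[8] = max(1*12, 2*9, 3*6, …, 6*2, 7*1) = 18
P[9] = max(1*18, 2*12, 3*9, …, 7*2, 8*1) = 27
P[10] = max(1*27, 2*18, 3*12, …, 8*2, 9*1) = 36
P[11] = max(1*36, 2*27, 3*18, …, 9*2, 10*1) = 54
P[12] = max(1*54, 2*36, 3*27, …, 10*2, 11*1) = 81
P[13] = max(1*81, 2*54, 3*36, …, 11*2, 12*1) = 108
P[14] = max(1*108, 2*81, 3*54, …, 12*2, 13*1) = 162
P[15] = max(1*162, 2*108, 3*81, …, 13*2, 14*1) = 243
P[16] = max(1*243, 2*162, 3*108, …, 14*2, 15*1) = 324
P[17] = max(1*324, 2*243, 3*162, …, 15*2, 16*1) = 486
P[18] = max(1*486, 2*324, 3*243, …, 16*2, 17*1) = 729
P[19] = max(1*729, 2*486, 3*324, …, 17*2, 18*1) = 972
One optimal split: 3 + 3 + 3 + 3 + 3 + 2 + 2; product 3*3*3*3*3*2*2 = 972.

972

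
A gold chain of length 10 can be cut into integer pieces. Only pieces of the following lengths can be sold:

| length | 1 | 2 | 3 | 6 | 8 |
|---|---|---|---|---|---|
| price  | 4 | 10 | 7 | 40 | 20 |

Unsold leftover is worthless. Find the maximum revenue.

Let best[k] be the best obtainable value from length k. For each k, try every first piece i and keep the best of price[i] + best[k−i].
best[1] = 4
best[2] = max(4+4, 10+0) = 10
best[3] = max(4+10, 10+4, 7+0) = 14
best[4] = max(4+14, 10+10, 7+4) = 20
best[5] = max(4+20, 10+14, 7+10) = 24
best[6] = max(4+24, 10+20, 7+14, 40+0) = 40
best[7] = max(4+40, 10+24, 7+20, 40+4) = 44
best[8] = max(4+44, 10+40, 7+24, 40+10, 20+0) = 50
best[9] = max(4+50, 10+44, 7+40, 40+14, 20+4) = 54
best[10] = max(4+54, 10+50, 7+44, 40+20, 20+10) = 60
One optimal cutting: 6 + 2 + 2 → $60.

60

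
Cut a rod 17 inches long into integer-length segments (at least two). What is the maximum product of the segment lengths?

Let m[k] be the best product for length k (with at least one cut). For each first piece i, the rest contributes max(k−i, m[k−i]).
m[2] = 1×max(1,0) = 1×1 = 1
m[3] = max(1×2, 2×1) = 2
m[4] = max(1×3, 2×2, 3×1) = 4
m[5] = max(1×4, 2×3, 3×2, 4×1) = 6
m[6] = max(1×6, 2×4, 3×3, 4×2, 5×1) = 9
m[7] = max(1×9, 2×6, 3×4, 4×3, 5×2, 6×1) = 12
m[8] = max(1×12, 2×9, 3×6, …, 6×2, 7×1) = 18
m[9] = max(1×18, 2×12, 3×9, …, 7×2, 8×1) = 27
m[10] = max(1×27, 2×18, 3×12, …, 8×2, 9×1) = 36
m[11] = max(1×36, 2×27, 3×18, …, 9×2, 10×1) = 54
m[12] = max(1×54, 2×36, 3×27, …, 10×2, 11×1) = 81
m[13] = max(1×81, 2×54, 3×36, …, 11×2, 12×1) = 108
m[14] = max(1×108, 2×81, 3×54, …, 12×2, 13×1) = 162
m[15] = max(1×162, 2×108, 3×81, …, 13×2, 14×1) = 243
m[16] = max(1×243, 2×162, 3×108, …, 14×2, 15×1) = 324
m[17] = max(1×324, 2×243, 3×162, …, 15×2, 16×1) = 486
One optimal split: 3 + 3 + 3 + 3 + 3 + 2; product 3×3×3×3×3×2 = 486.

486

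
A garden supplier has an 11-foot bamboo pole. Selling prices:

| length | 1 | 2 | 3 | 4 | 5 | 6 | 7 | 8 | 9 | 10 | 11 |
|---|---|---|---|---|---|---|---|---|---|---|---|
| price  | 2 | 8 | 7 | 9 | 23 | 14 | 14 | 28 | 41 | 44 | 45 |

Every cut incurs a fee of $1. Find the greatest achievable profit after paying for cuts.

Consider every possible first cut. v[k] is the best of p[i]+v[k−i] over all sellable i≤k, charging 1 whenever i<k.
v[1] = 2
v[2] = 8
v[3] = 9  (first piece 1, then v[2]=8)
v[4] = 15  (first piece 2, then v[2]=8)
v[5] = 23
v[6] = 24  (first piece 1, then v[5]=23)
v[7] = 30  (first piece 2, then v[5]=23)
v[8] = 31  (first piece 1, then v[7]=30)
v[9] = 41
v[10] = 45  (first piece 5, then v[5]=23)
v[11] = 48  (first piece 2, then v[9]=41)
One optimal plan: pieces 9 + 2 (1 cut) → $49 − $1 = $48.

48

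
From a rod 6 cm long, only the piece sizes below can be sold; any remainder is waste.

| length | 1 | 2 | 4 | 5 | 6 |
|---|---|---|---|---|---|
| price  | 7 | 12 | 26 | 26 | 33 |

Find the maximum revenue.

Let r[k] be the best obtainable value from length k. For each k, try every first piece i and keep the best of price[i] + r[k−i].
r[1] = 7
r[2] = 14  (first piece 1, then r[1]=7)
r[3] = 21  (first piece 1, then r[2]=14)
r[4] = 28  (first piece 1, then r[3]=21)
r[5] = 35  (first piece 1, then r[4]=28)
r[6] = 42  (first piece 1, then r[5]=35)
One optimal cutting: 1 + 1 + 1 + 1 + 1 + 1 → $42.

42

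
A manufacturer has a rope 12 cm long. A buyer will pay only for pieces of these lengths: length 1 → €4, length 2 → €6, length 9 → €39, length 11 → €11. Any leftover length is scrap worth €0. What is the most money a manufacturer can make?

51

Consider every possible first cut. best[k] is the best of p[i]+best[k−i] over all sellable i≤k.
best[1] = 4
best[2] = max(4+4, 6+0) = 8
best[3] = max(4+8, 6+4) = 12
best[4] = max(4+12, 6+8) = 16
best[5] = max(4+16, 6+12) = 20
best[6] = max(4+20, 6+16) = 24
best[7] = max(4+24, 6+20) = 28
best[8] = max(4+28, 6+24) = 32
best[9] = max(4+32, 6+28, 39+0) = 39
best[10] = max(4+39, 6+32, 39+4) = 43
best[11] = max(4+43, 6+39, 39+8, 11+0) = 47
best[12] = max(4+47, 6+43, 39+12, 11+4) = 51
One optimal cutting: 9 + 1 + 1 + 1 → €51.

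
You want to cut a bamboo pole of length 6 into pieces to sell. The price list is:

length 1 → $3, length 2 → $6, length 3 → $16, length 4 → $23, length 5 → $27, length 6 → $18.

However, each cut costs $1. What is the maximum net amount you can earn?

Consider every possible first cut. v[k] is the best of p[i]+v[k−i] over all sellable i≤k, charging 1 whenever i<k.
v[1] = 3
v[2] = max(3+3-1, 6+0) = 6
v[3] = max(3+6-1, 6+3-1, 16+0) = 16
v[4] = max(3+16-1, 6+6-1, 16+3-1, 23+0) = 23
v[5] = max(3+23-1, 6+16-1, 16+6-1, 23+3-1, 27+0) = 27
v[6] = max(3+27-1, 6+23-1, 16+16-1, 23+6-1, 27+3-1, 18+0) = 31
One optimal plan: pieces 3 + 3 (1 cut) → $32 − $1 = $31.

31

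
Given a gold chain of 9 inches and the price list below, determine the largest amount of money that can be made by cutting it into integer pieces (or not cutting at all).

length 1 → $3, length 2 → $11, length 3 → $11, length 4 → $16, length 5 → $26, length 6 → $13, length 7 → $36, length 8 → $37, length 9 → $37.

48

Let R[k] be the best obtainable value from length k. For each k, try every first piece i and keep the best of price[i] + R[k−i].
R[1] = 3
R[2] = 11
R[3] = 14  (first piece 1, then R[2]=11)
R[4] = 22  (first piece 2, then R[2]=11)
R[5] = 26
R[6] = 33  (first piece 2, then R[4]=22)
R[7] = 37  (first piece 2, then R[5]=26)
R[8] = 44  (first piece 2, then R[6]=33)
R[9] = 48  (first piece 2, then R[7]=37)
One optimal cutting: 5 + 2 + 2 → $26 + $11 + $11 = $48.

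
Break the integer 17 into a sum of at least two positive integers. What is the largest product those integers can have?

486

Let P[k] be the best product for length k (with at least one cut). For each first piece i, the rest contributes max(k−i, P[k−i]).
Small cases: P[2]=1, P[3]=2, P[4]=4, P[5]=6, P[6]=9, P[7]=12, P[8]=18, P[9]=27, P[10]=36.
P[11] = max(1*36, 2*27, 3*18, …, 9*2, 10*1) = 54
P[12] = max(1*54, 2*36, 3*27, …, 10*2, 11*1) = 81
P[13] = max(1*81, 2*54, 3*36, …, 11*2, 12*1) = 108
P[14] = max(1*108, 2*81, 3*54, …, 12*2, 13*1) = 162
P[15] = max(1*162, 2*108, 3*81, …, 13*2, 14*1) = 243
P[16] = max(1*243, 2*162, 3*108, …, 14*2, 15*1) = 324
P[17] = max(1*324, 2*243, 3*162, …, 15*2, 16*1) = 486
One optimal split: 3 + 3 + 3 + 3 + 3 + 2; product 3*3*3*3*3*2 = 486.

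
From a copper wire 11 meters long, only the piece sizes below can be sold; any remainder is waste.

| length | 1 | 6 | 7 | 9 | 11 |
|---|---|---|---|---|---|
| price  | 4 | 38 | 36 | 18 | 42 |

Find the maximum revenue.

Let r[k] be the best obtainable value from length k. For each k, try every first piece i and keep the best of price[i] + r[k−i].
r[1] = 4
r[2] = 8  (first piece 1, then r[1]=4)
r[3] = 12  (first piece 1, then r[2]=8)
r[4] = 16  (first piece 1, then r[3]=12)
r[5] = 20  (first piece 1, then r[4]=16)
r[6] = 38
r[7] = 42  (first piece 1, then r[6]=38)
r[8] = 46  (first piece 1, then r[7]=42)
r[9] = 50  (first piece 1, then r[8]=46)
r[10] = 54  (first piece 1, then r[9]=50)
r[11] = 58  (first piece 1, then r[10]=54)
One optimal cutting: 6 + 1 + 1 + 1 + 1 + 1 → €58.

58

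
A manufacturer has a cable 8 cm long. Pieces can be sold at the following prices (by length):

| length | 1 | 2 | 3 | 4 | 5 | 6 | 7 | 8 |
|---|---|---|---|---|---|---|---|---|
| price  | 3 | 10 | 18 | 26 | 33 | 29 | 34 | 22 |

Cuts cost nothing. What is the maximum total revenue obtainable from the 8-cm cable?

52

Let v[k] be the best obtainable value from length k. For each k, try every first piece i and keep the best of price[i] + v[k−i].
v[1] = 3
v[2] = 10
v[3] = 18
v[4] = 26
v[5] = 33
v[6] = 36  (first piece 1, then v[5]=33)
v[7] = 44  (first piece 3, then v[4]=26)
v[8] = 52  (first piece 4, then v[4]=26)
One optimal cutting: 4 + 4 → 26 + 26 = 52.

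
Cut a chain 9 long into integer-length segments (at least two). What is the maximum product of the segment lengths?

Define m[k] = max over 1≤i<k of i · max(k−i, m[k−i]); the inner max lets the remainder stay uncut if that's better.
m[2] = 1*max(1,0) = 1*1 = 1
m[3] = 1*max(2,1) = 1*2 = 2
m[4] = 2*max(2,1) = 2*2 = 4
m[5] = 2*max(3,2) = 2*3 = 6
m[6] = 3*max(3,2) = 3*3 = 9
m[7] = 2*max(5,6) = 2*6 = 12
m[8] = 2*max(6,9) = 2*9 = 18
m[9] = 3*max(6,9) = 3*9 = 27
One optimal split: 3 + 3 + 3; product 3*3*3 = 27.

27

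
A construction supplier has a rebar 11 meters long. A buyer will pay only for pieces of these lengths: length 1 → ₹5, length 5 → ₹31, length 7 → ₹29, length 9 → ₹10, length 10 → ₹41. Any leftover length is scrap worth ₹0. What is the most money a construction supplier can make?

67

Build best[k] bottom-up: best[k] = max over allowed piece i of (p[i] + best[k−i]).
best[1] = 5
best[2] = 10  (first piece 1, then best[1]=5)
best[3] = 15  (first piece 1, then best[2]=10)
best[4] = 20  (first piece 1, then best[3]=15)
best[5] = 31
best[6] = 36  (first piece 1, then best[5]=31)
best[7] = 41  (first piece 1, then best[6]=36)
best[8] = 46  (first piece 1, then best[7]=41)
best[9] = 51  (first piece 1, then best[8]=46)
best[10] = 62  (first piece 5, then best[5]=31)
best[11] = 67  (first piece 1, then best[10]=62)
One optimal cutting: 5 + 5 + 1 → ₹67.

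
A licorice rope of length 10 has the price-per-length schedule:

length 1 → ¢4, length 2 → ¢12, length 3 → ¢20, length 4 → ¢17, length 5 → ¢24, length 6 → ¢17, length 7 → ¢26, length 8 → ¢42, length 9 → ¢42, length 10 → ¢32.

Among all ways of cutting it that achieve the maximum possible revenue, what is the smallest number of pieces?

4

Consider every possible first cut. r[k] is the best of p[i]+r[k−i] over all sellable i≤k.
r[1] = 4
r[2] = 12
r[3] = 20
r[4] = 24  (first piece 1, then r[3]=20)
r[5] = 32  (first piece 2, then r[3]=20)
r[6] = 40  (first piece 3, then r[3]=20)
r[7] = 44  (first piece 1, then r[6]=40)
r[8] = 52  (first piece 2, then r[6]=40)
r[9] = 60  (first piece 3, then r[6]=40)
r[10] = 64  (first piece 1, then r[9]=60)
Maximum revenue is ¢64.
Now minimize piece count subject to staying optimal: for each k, pieces[k] = 1 + min over i with p[i]+r[k−i]=r[k] of pieces[k−i].
pieces[7] = 3
pieces[8] = 3
pieces[9] = 3
pieces[10] = 4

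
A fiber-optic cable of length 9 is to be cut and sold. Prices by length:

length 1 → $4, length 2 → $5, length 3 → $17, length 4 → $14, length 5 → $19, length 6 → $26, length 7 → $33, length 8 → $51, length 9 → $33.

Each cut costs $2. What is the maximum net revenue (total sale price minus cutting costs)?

Consider every possible first cut. net[k] is the best of p[i]+net[k−i] over all sellable i≤k, charging 2 whenever i<k.
net[1] = 4
net[2] = max(4+4-2, 5+0) = 6
net[3] = max(4+6-2, 5+4-2, 17+0) = 17
net[4] = max(4+17-2, 5+6-2, 17+4-2, 14+0) = 19
net[5] = max(4+19-2, 5+17-2, 17+6-2, 14+4-2, 19+0) = 21
net[6] = max(4+21-2, 5+19-2, 17+17-2, 14+6-2, 19+4-2, 26+0) = 32
net[7] = max(4+32-2, 5+21-2, 17+19-2, …, 26+4-2, 33+0) = 34
net[8] = max(4+34-2, 5+32-2, 17+21-2, …, 33+4-2, 51+0) = 51
net[9] = max(4+51-2, 5+34-2, 17+32-2, …, 51+4-2, 33+0) = 53
One optimal plan: pieces 8 + 1 (1 cut) → $55 − $2 = $53.

53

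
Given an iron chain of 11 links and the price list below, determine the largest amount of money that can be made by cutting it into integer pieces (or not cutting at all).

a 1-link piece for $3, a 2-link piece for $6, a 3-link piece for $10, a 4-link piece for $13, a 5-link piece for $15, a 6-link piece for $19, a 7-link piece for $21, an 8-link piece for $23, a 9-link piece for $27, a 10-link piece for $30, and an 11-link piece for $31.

Consider every possible first cut. r[k] is the best of p[i]+r[k−i] over all sellable i≤k.
r[1] = 3
r[2] = max(3+3, 6+0) = 6
r[3] = max(3+6, 6+3, 10+0) = 10
r[4] = max(3+10, 6+6, 10+3, 13+0) = 13
r[5] = max(3+13, 6+10, 10+6, 13+3, 15+0) = 16
r[6] = max(3+16, 6+13, 10+10, 13+6, 15+3, 19+0) = 20
r[7] = max(3+20, 6+16, 10+13, …, 19+3, 21+0) = 23
r[8] = max(3+23, 6+20, 10+16, …, 21+3, 23+0) = 26
r[9] = max(3+26, 6+23, 10+20, …, 23+3, 27+0) = 30
r[10] = max(3+30, 6+26, 10+23, …, 27+3, 30+0) = 33
r[11] = max(3+33, 6+30, 10+26, …, 30+3, 31+0) = 36
One optimal cutting: 3 + 3 + 3 + 1 + 1 → $10 + $10 + $10 + $3 + $3 = $36.

36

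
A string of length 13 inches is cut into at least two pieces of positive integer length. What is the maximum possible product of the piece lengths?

Fill g[k] for k=2..13: at each k try every first piece i and multiply by the better of (k−i) uncut or g[k−i].
g[2] = 1×max(1,0) = 1×1 = 1
g[3] = 1×max(2,1) = 1×2 = 2
g[4] = 2×max(2,1) = 2×2 = 4
g[5] = 2×max(3,2) = 2×3 = 6
g[6] = 3×max(3,2) = 3×3 = 9
g[7] = 2×max(5,6) = 2×6 = 12
g[8] = 2×max(6,9) = 2×9 = 18
g[9] = 3×max(6,9) = 3×9 = 27
g[10] = 2×max(8,18) = 2×18 = 36
g[11] = 2×max(9,27) = 2×27 = 54
g[12] = 3×max(9,27) = 3×27 = 81
g[13] = 2×max(11,54) = 2×54 = 108
One optimal split: 3 + 3 + 3 + 2 + 2; product 3×3×3×2×2 = 108.

108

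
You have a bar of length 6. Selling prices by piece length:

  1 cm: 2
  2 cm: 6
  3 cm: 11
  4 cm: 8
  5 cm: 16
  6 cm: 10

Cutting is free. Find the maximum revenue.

22

Consider every possible first cut. best[k] is the best of p[i]+best[k−i] over all sellable i≤k.
best[1] = 2
best[2] = max(2+2, 6+0) = 6
best[3] = max(2+6, 6+2, 11+0) = 11
best[4] = max(2+11, 6+6, 11+2, 8+0) = 13
best[5] = max(2+13, 6+11, 11+6, 8+2, 16+0) = 17
best[6] = max(2+17, 6+13, 11+11, 8+6, 16+2, 10+0) = 22
One optimal cutting: 3 + 3 → 11 + 11 = 22.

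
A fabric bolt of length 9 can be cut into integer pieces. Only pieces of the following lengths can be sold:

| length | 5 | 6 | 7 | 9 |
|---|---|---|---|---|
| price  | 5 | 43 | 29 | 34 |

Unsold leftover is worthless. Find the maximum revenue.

43

Build r[k] bottom-up: r[k] = max over allowed piece i of (p[i] + r[k−i]).
r[1] = 0
r[2] = 0
r[3] = 0
r[4] = 0
r[5] = 5
r[6] = 43
r[7] = 43
r[8] = 43
r[9] = 43
One optimal cutting: pieces 6 with 3 yards of scrap → $43.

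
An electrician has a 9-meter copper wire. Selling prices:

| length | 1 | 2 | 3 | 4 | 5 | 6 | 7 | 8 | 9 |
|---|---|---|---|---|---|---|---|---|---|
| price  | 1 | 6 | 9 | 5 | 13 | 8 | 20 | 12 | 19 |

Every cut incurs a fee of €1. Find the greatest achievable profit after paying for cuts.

25

Let net[k] be the best obtainable value from length k. For each k, try every first piece i and keep the best of price[i] + net[k−i] minus the 1 cut fee when i<k.
net[1] = 1
net[2] = max(1+1-1, 6+0) = 6
net[3] = max(1+6-1, 6+1-1, 9+0) = 9
net[4] = max(1+9-1, 6+6-1, 9+1-1, 5+0) = 11
net[5] = max(1+11-1, 6+9-1, 9+6-1, 5+1-1, 13+0) = 14
net[6] = max(1+14-1, 6+11-1, 9+9-1, 5+6-1, 13+1-1, 8+0) = 17
net[7] = max(1+17-1, 6+14-1, 9+11-1, …, 8+1-1, 20+0) = 20
net[8] = max(1+20-1, 6+17-1, 9+14-1, …, 20+1-1, 12+0) = 22
net[9] = max(1+22-1, 6+20-1, 9+17-1, …, 12+1-1, 19+0) = 25
One optimal plan: pieces 7 + 2 (1 cut) → €26 − €1 = €25.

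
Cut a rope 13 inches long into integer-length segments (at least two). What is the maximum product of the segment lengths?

Fill m[k] for k=2..13: at each k try every first piece i and multiply by the better of (k−i) uncut or m[k−i].
m[2] = 1*max(1,0) = 1*1 = 1
m[3] = max(1*2, 2*1) = 2
m[4] = max(1*3, 2*2, 3*1) = 4
m[5] = max(1*4, 2*3, 3*2, 4*1) = 6
m[6] = max(1*6, 2*4, 3*3, 4*2, 5*1) = 9
m[7] = max(1*9, 2*6, 3*4, 4*3, 5*2, 6*1) = 12
m[8] = max(1*12, 2*9, 3*6, …, 6*2, 7*1) = 18
m[9] = max(1*18, 2*12, 3*9, …, 7*2, 8*1) = 27
m[10] = max(1*27, 2*18, 3*12, …, 8*2, 9*1) = 36
m[11] = max(1*36, 2*27, 3*18, …, 9*2, 10*1) = 54
m[12] = max(1*54, 2*36, 3*27, …, 10*2, 11*1) = 81
m[13] = max(1*81, 2*54, 3*36, …, 11*2, 12*1) = 108
One optimal split: 3 + 3 + 3 + 2 + 2; product 3*3*3*2*2 = 108.

108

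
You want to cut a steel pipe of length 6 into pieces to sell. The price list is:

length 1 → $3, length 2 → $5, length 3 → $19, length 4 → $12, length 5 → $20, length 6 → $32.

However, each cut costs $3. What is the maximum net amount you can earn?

35

Build net[k] bottom-up: net[k] = max over allowed piece i of (p[i] + net[k−i]) − 3 per cut.
net[1] = 3
net[2] = max(3+3-3, 5+0) = 5
net[3] = max(3+5-3, 5+3-3, 19+0) = 19
net[4] = max(3+19-3, 5+5-3, 19+3-3, 12+0) = 19
net[5] = max(3+19-3, 5+19-3, 19+5-3, 12+3-3, 20+0) = 21
net[6] = max(3+21-3, 5+19-3, 19+19-3, 12+5-3, 20+3-3, 32+0) = 35
One optimal plan: pieces 3 + 3 (1 cut) → $38 − $3 = $35.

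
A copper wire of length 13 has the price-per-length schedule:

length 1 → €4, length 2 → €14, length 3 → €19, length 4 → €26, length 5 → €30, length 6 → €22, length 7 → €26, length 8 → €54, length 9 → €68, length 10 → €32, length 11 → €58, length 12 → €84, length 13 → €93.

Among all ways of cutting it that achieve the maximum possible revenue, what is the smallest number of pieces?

Let r[k] be the best obtainable value from length k. For each k, try every first piece i and keep the best of price[i] + r[k−i].
r[1] = 4
r[2] = max(4+4, 14+0) = 14
r[3] = max(4+14, 14+4, 19+0) = 19
r[4] = max(4+19, 14+14, 19+4, 26+0) = 28
r[5] = max(4+28, 14+19, 19+14, 26+4, 30+0) = 33
r[6] = max(4+33, 14+28, 19+19, 26+14, 30+4, 22+0) = 42
r[7] = max(4+42, 14+33, 19+28, …, 22+4, 26+0) = 47
r[8] = max(4+47, 14+42, 19+33, …, 26+4, 54+0) = 56
r[9] = max(4+56, 14+47, 19+42, …, 54+4, 68+0) = 68
r[10] = max(4+68, 14+56, 19+47, …, 68+4, 32+0) = 72
r[11] = max(4+72, 14+68, 19+56, …, 32+4, 58+0) = 82
r[12] = max(4+82, 14+72, 19+68, …, 58+4, 84+0) = 87
r[13] = max(4+87, 14+82, 19+72, …, 84+4, 93+0) = 96
Maximum revenue is €96.
Now minimize piece count subject to staying optimal: for each k, pieces[k] = 1 + min over i with p[i]+r[k−i]=r[k] of pieces[k−i].
pieces[10] = 2
pieces[11] = 2
pieces[12] = 2
pieces[13] = 3

3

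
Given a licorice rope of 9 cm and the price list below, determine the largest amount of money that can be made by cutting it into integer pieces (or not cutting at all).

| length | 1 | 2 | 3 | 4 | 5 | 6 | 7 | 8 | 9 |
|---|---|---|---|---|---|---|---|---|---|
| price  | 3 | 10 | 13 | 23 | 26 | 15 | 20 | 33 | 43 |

Build best[k] bottom-up: best[k] = max over allowed piece i of (p[i] + best[k−i]).
best[1] = 3
best[2] = max(3+3, 10+0) = 10
best[3] = max(3+10, 10+3, 13+0) = 13
best[4] = max(3+13, 10+10, 13+3, 23+0) = 23
best[5] = max(3+23, 10+13, 13+10, 23+3, 26+0) = 26
best[6] = max(3+26, 10+23, 13+13, 23+10, 26+3, 15+0) = 33
best[7] = max(3+33, 10+26, 13+23, …, 15+3, 20+0) = 36
best[8] = max(3+36, 10+33, 13+26, …, 20+3, 33+0) = 46
best[9] = max(3+46, 10+36, 13+33, …, 33+3, 43+0) = 49
One optimal cutting: 4 + 4 + 1 → ¢23 + ¢23 + ¢3 = ¢49.

49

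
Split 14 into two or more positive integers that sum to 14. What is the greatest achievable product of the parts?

162

Define P[k] = max over 1≤i<k of i · max(k−i, P[k−i]); the inner max lets the remainder stay uncut if that's better.
P[2] = 1*max(1,0) = 1*1 = 1
P[3] = 1*max(2,1) = 1*2 = 2
P[4] = 2*max(2,1) = 2*2 = 4
P[5] = 2*max(3,2) = 2*3 = 6
P[6] = 3*max(3,2) = 3*3 = 9
P[7] = 2*max(5,6) = 2*6 = 12
P[8] = 2*max(6,9) = 2*9 = 18
P[9] = 3*max(6,9) = 3*9 = 27
P[10] = 2*max(8,18) = 2*18 = 36
P[11] = 2*max(9,27) = 2*27 = 54
P[12] = 3*max(9,27) = 3*27 = 81
P[13] = 2*max(11,54) = 2*54 = 108
P[14] = 2*max(12,81) = 2*81 = 162
One optimal split: 3 + 3 + 3 + 3 + 2; product 3*3*3*3*2 = 162.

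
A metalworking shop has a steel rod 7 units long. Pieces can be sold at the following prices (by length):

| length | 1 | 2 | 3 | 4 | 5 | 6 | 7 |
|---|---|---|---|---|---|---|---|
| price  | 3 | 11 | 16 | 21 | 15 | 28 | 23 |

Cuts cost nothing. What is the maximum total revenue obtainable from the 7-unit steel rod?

38

Consider every possible first cut. best[k] is the best of p[i]+best[k−i] over all sellable i≤k.
best[1] = 3
best[2] = max(3+3, 11+0) = 11
best[3] = max(3+11, 11+3, 16+0) = 16
best[4] = max(3+16, 11+11, 16+3, 21+0) = 22
best[5] = max(3+22, 11+16, 16+11, 21+3, 15+0) = 27
best[6] = max(3+27, 11+22, 16+16, 21+11, 15+3, 28+0) = 33
best[7] = max(3+33, 11+27, 16+22, …, 28+3, 23+0) = 38
One optimal cutting: 3 + 2 + 2 → $16 + $11 + $11 = $38.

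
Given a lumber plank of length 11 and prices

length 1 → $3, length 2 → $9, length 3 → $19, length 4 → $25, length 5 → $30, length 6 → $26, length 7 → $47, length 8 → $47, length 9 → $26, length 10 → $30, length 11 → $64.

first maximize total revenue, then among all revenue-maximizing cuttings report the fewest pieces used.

Consider every possible first cut. r[k] is the best of p[i]+r[k−i] over all sellable i≤k.
r[1] = 3
r[2] = 9
r[3] = 19
r[4] = 25
r[5] = 30
r[6] = 38  (first piece 3, then r[3]=19)
r[7] = 47
r[8] = 50  (first piece 1, then r[7]=47)
r[9] = 57  (first piece 3, then r[6]=38)
r[10] = 66  (first piece 3, then r[7]=47)
r[11] = 72  (first piece 4, then r[7]=47)
Maximum revenue is $72.
Now minimize piece count subject to staying optimal: for each k, pieces[k] = 1 + min over i with p[i]+r[k−i]=r[k] of pieces[k−i].
pieces[8] = 2
pieces[9] = 3
pieces[10] = 2
pieces[11] = 2

2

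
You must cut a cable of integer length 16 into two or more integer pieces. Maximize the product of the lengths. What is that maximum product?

Define prod[k] = max over 1≤i<k of i · max(k−i, prod[k−i]); the inner max lets the remainder stay uncut if that's better.
Small cases: prod[2]=1, prod[3]=2, prod[4]=4, prod[5]=6, prod[6]=9, prod[7]=12, prod[8]=18.
prod[9] = max(1*18, 2*12, 3*9, …, 7*2, 8*1) = 27
prod[10] = max(1*27, 2*18, 3*12, …, 8*2, 9*1) = 36
prod[11] = max(1*36, 2*27, 3*18, …, 9*2, 10*1) = 54
prod[12] = max(1*54, 2*36, 3*27, …, 10*2, 11*1) = 81
prod[13] = max(1*81, 2*54, 3*36, …, 11*2, 12*1) = 108
prod[14] = max(1*108, 2*81, 3*54, …, 12*2, 13*1) = 162
prod[15] = max(1*162, 2*108, 3*81, …, 13*2, 14*1) = 243
prod[16] = max(1*243, 2*162, 3*108, …, 14*2, 15*1) = 324
One optimal split: 3 + 3 + 3 + 3 + 2 + 2; product 3*3*3*3*2*2 = 324.

324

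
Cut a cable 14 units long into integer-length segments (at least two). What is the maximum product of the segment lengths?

Fill g[k] for k=2..14: at each k try every first piece i and multiply by the better of (k−i) uncut or g[k−i].
g[2] = 1*max(1,0) = 1*1 = 1
g[3] = 1*max(2,1) = 1*2 = 2
g[4] = 2*max(2,1) = 2*2 = 4
g[5] = 2*max(3,2) = 2*3 = 6
g[6] = 3*max(3,2) = 3*3 = 9
g[7] = 2*max(5,6) = 2*6 = 12
g[8] = 2*max(6,9) = 2*9 = 18
g[9] = 3*max(6,9) = 3*9 = 27
g[10] = 2*max(8,18) = 2*18 = 36
g[11] = 2*max(9,27) = 2*27 = 54
g[12] = 3*max(9,27) = 3*27 = 81
g[13] = 2*max(11,54) = 2*54 = 108
g[14] = 2*max(12,81) = 2*81 = 162
One optimal split: 3 + 3 + 3 + 3 + 2; product 3*3*3*3*2 = 162.

162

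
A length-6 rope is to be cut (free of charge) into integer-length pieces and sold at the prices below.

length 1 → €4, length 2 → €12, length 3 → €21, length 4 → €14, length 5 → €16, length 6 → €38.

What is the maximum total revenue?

Consider every possible first cut. r[k] is the best of p[i]+r[k−i] over all sellable i≤k.
r[1] = 4
r[2] = 12
r[3] = 21
r[4] = 25  (first piece 1, then r[3]=21)
r[5] = 33  (first piece 2, then r[3]=21)
r[6] = 42  (first piece 3, then r[3]=21)
One optimal cutting: 3 + 3 → €21 + €21 = €42.

42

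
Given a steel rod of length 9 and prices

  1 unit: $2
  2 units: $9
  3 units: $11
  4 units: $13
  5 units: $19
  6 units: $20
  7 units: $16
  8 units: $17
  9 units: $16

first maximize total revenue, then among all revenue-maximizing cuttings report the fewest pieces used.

Consider every possible first cut. r[k] is the best of p[i]+r[k−i] over all sellable i≤k.
r[1] = 2
r[2] = max(2+2, 9+0) = 9
r[3] = max(2+9, 9+2, 11+0) = 11
r[4] = max(2+11, 9+9, 11+2, 13+0) = 18
r[5] = max(2+18, 9+11, 11+9, 13+2, 19+0) = 20
r[6] = max(2+20, 9+18, 11+11, 13+9, 19+2, 20+0) = 27
r[7] = max(2+27, 9+20, 11+18, …, 20+2, 16+0) = 29
r[8] = max(2+29, 9+27, 11+20, …, 16+2, 17+0) = 36
r[9] = max(2+36, 9+29, 11+27, …, 17+2, 16+0) = 38
Maximum revenue is $38.
Now minimize piece count subject to staying optimal: for each k, pieces[k] = 1 + min over i with p[i]+r[k−i]=r[k] of pieces[k−i].
pieces[6] = 3
pieces[7] = 3
pieces[8] = 4
pieces[9] = 4

4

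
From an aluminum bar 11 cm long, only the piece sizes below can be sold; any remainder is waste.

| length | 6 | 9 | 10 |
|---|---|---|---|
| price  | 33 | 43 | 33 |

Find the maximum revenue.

43

Consider every possible first cut. f[k] is the best of p[i]+f[k−i] over all sellable i≤k.
f[1] = 0
f[2] = 0
f[3] = 0
f[4] = 0
f[5] = 0
f[6] = 33
f[7] = 33
f[8] = 33
f[9] = max(33+0, 43+0) = 43
f[10] = max(33+0, 43+0, 33+0) = 43
f[11] = max(33+0, 43+0, 33+0) = 43
One optimal cutting: pieces 9 with 2 cm of scrap → $43.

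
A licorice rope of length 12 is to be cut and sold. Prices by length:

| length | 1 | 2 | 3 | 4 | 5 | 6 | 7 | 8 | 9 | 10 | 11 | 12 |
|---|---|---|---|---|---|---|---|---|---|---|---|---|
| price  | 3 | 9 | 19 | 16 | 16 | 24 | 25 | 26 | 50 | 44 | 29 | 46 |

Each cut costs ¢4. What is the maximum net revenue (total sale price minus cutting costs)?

65

Consider every possible first cut. r[k] is the best of p[i]+r[k−i] over all sellable i≤k, charging 4 whenever i<k.
r[1] = 3
r[2] = max(3+3-4, 9+0) = 9
r[3] = max(3+9-4, 9+3-4, 19+0) = 19
r[4] = max(3+19-4, 9+9-4, 19+3-4, 16+0) = 18
r[5] = max(3+18-4, 9+19-4, 19+9-4, 16+3-4, 16+0) = 24
r[6] = max(3+24-4, 9+18-4, 19+19-4, 16+9-4, 16+3-4, 24+0) = 34
r[7] = max(3+34-4, 9+24-4, 19+18-4, …, 24+3-4, 25+0) = 33
r[8] = max(3+33-4, 9+34-4, 19+24-4, …, 25+3-4, 26+0) = 39
r[9] = max(3+39-4, 9+33-4, 19+34-4, …, 26+3-4, 50+0) = 50
r[10] = max(3+50-4, 9+39-4, 19+33-4, …, 50+3-4, 44+0) = 49
r[11] = max(3+49-4, 9+50-4, 19+39-4, …, 44+3-4, 29+0) = 55
r[12] = max(3+55-4, 9+49-4, 19+50-4, …, 29+3-4, 46+0) = 65
One optimal plan: pieces 9 + 3 (1 cut) → ¢69 − ¢4 = ¢65.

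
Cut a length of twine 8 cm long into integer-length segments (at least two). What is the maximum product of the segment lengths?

Define f[k] = max over 1≤i<k of i · max(k−i, f[k−i]); the inner max lets the remainder stay uncut if that's better.
f[2] = 1×max(1,0) = 1×1 = 1
f[3] = 1×max(2,1) = 1×2 = 2
f[4] = 2×max(2,1) = 2×2 = 4
f[5] = 2×max(3,2) = 2×3 = 6
f[6] = 3×max(3,2) = 3×3 = 9
f[7] = 2×max(5,6) = 2×6 = 12
f[8] = 2×max(6,9) = 2×9 = 18
One optimal split: 3 + 3 + 2; product 3×3×2 = 18.

18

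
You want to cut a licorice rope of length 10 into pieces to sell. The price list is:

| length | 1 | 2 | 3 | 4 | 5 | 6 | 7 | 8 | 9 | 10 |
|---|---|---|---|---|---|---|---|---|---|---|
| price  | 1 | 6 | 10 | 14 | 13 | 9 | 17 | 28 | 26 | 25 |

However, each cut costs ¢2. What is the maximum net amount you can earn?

Consider every possible first cut. v[k] is the best of p[i]+v[k−i] over all sellable i≤k, charging 2 whenever i<k.
v[1] = 1
v[2] = max(1+1-2, 6+0) = 6
v[3] = max(1+6-2, 6+1-2, 10+0) = 10
v[4] = max(1+10-2, 6+6-2, 10+1-2, 14+0) = 14
v[5] = max(1+14-2, 6+10-2, 10+6-2, 14+1-2, 13+0) = 14
v[6] = max(1+14-2, 6+14-2, 10+10-2, 14+6-2, 13+1-2, 9+0) = 18
v[7] = max(1+18-2, 6+14-2, 10+14-2, …, 9+1-2, 17+0) = 22
v[8] = max(1+22-2, 6+18-2, 10+14-2, …, 17+1-2, 28+0) = 28
v[9] = max(1+28-2, 6+22-2, 10+18-2, …, 28+1-2, 26+0) = 27
v[10] = max(1+27-2, 6+28-2, 10+22-2, …, 26+1-2, 25+0) = 32
One optimal plan: pieces 8 + 2 (1 cut) → ¢34 − ¢2 = ¢32.

32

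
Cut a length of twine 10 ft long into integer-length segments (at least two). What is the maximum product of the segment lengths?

Define g[k] = max over 1≤i<k of i · max(k−i, g[k−i]); the inner max lets the remainder stay uncut if that's better.
g[2] = 1*max(1,0) = 1*1 = 1
g[3] = max(1*2, 2*1) = 2
g[4] = max(1*3, 2*2, 3*1) = 4
g[5] = max(1*4, 2*3, 3*2, 4*1) = 6
g[6] = max(1*6, 2*4, 3*3, 4*2, 5*1) = 9
g[7] = max(1*9, 2*6, 3*4, 4*3, 5*2, 6*1) = 12
g[8] = max(1*12, 2*9, 3*6, …, 6*2, 7*1) = 18
g[9] = max(1*18, 2*12, 3*9, …, 7*2, 8*1) = 27
g[10] = max(1*27, 2*18, 3*12, …, 8*2, 9*1) = 36
One optimal split: 3 + 3 + 2 + 2; product 3*3*2*2 = 36.

36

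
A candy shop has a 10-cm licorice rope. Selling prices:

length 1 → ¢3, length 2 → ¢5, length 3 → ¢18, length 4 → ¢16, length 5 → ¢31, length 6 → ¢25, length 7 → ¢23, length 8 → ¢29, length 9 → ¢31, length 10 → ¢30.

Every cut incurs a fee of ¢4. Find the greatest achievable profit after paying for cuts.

Consider every possible first cut. r[k] is the best of p[i]+r[k−i] over all sellable i≤k, charging 4 whenever i<k.
r[1] = 3
r[2] = 5
r[3] = 18
r[4] = 17  (first piece 1, then r[3]=18)
r[5] = 31
r[6] = 32  (first piece 3, then r[3]=18)
r[7] = 32  (first piece 2, then r[5]=31)
r[8] = 45  (first piece 3, then r[5]=31)
r[9] = 46  (first piece 3, then r[6]=32)
r[10] = 58  (first piece 5, then r[5]=31)
One optimal plan: pieces 5 + 5 (1 cut) → ¢62 − ¢4 = ¢58.

58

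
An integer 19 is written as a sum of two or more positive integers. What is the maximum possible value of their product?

Let prod[k] be the best product for length k (with at least one cut). For each first piece i, the rest contributes max(k−i, prod[k−i]).
prod[2] = 1*max(1,0) = 1*1 = 1
prod[3] = 1*max(2,1) = 1*2 = 2
prod[4] = 2*max(2,1) = 2*2 = 4
prod[5] = 2*max(3,2) = 2*3 = 6
prod[6] = 3*max(3,2) = 3*3 = 9
prod[7] = 2*max(5,6) = 2*6 = 12
prod[8] = 2*max(6,9) = 2*9 = 18
prod[9] = 3*max(6,9) = 3*9 = 27
prod[10] = 2*max(8,18) = 2*18 = 36
prod[11] = 2*max(9,27) = 2*27 = 54
prod[12] = 3*max(9,27) = 3*27 = 81
prod[13] = 2*max(11,54) = 2*54 = 108
prod[14] = 2*max(12,81) = 2*81 = 162
prod[15] = 3*max(12,81) = 3*81 = 243
prod[16] = 2*max(14,162) = 2*162 = 324
prod[17] = 2*max(15,243) = 2*243 = 486
prod[18] = 3*max(15,243) = 3*243 = 729
prod[19] = 2*max(17,486) = 2*486 = 972
One optimal split: 3 + 3 + 3 + 3 + 3 + 2 + 2; product 3*3*3*3*3*2*2 = 972.

972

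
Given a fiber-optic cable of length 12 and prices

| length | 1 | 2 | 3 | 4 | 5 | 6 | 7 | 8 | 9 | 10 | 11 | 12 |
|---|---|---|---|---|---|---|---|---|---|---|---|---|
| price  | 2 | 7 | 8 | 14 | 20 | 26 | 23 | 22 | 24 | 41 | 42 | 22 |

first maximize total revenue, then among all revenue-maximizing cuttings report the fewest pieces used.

2

Let r[k] be the best obtainable value from length k. For each k, try every first piece i and keep the best of price[i] + r[k−i].
r[1] = 2
r[2] = 7
r[3] = 9  (first piece 1, then r[2]=7)
r[4] = 14  (first piece 2, then r[2]=7)
r[5] = 20
r[6] = 26
r[7] = 28  (first piece 1, then r[6]=26)
r[8] = 33  (first piece 2, then r[6]=26)
r[9] = 35  (first piece 1, then r[8]=33)
r[10] = 41
r[11] = 46  (first piece 5, then r[6]=26)
r[12] = 52  (first piece 6, then r[6]=26)
Maximum revenue is $52.
Now minimize piece count subject to staying optimal: for each k, pieces[k] = 1 + min over i with p[i]+r[k−i]=r[k] of pieces[k−i].
pieces[9] = 3
pieces[10] = 1
pieces[11] = 2
pieces[12] = 2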